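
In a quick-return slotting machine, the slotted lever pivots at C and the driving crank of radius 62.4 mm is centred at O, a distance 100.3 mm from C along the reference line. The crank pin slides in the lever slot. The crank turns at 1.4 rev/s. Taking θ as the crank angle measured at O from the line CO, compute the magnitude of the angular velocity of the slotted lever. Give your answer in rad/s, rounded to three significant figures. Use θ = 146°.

3.19

ω = 8.796 rad/s (from 1.4 rev/s).
Crank pin A relative to C: A = (d + r cosθ, r sinθ); lever angle φ = atan2(r sinθ, d + r cosθ).
Differentiating tanφ: φ̇ = rω(d cosθ + r)/(d² + r² + 2dr cosθ).
d² + r² + 2dr cosθ = |CA|² = 0.00357642 m²;  d cosθ + r = -0.020752 m.
|ω_lever| = |0.0624·8.796·-0.020752| / 0.00357642 = 3.185 rad/s.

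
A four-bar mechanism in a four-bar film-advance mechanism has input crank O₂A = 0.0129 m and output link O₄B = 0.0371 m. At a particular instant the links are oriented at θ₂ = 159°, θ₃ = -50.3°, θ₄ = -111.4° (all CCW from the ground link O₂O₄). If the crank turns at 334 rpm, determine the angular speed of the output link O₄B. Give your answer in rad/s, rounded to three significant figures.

6.80

ω₂ = 34.98 rad/s (from 334 rpm).
Differentiating the loop-closure r₂e^{iθ₂}+r₃e^{iθ₃}=r₁+r₄e^{iθ₄} gives r₂ω₂e^{iθ₂}+r₃ω₃e^{iθ₃}=r₄ω₄e^{iθ₄}.
Eliminating the other unknown: ω₄ = r₂ω₂ sin(θ₂−θ₃) / [r₄ sin(θ₄−θ₃)].
Numerator sine = -0.48938; denominator sine = -0.87546.
Result = 0.0129·34.98·(-0.48938) / (0.0371·(-0.87546)) = +6.7983 rad/s; magnitude 6.7983 rad/s.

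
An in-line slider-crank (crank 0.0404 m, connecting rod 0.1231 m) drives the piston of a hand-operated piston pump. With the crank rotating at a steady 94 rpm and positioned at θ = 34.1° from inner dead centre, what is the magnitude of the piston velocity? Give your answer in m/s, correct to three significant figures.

ω = 2π·94/60 = 9.844 rad/s
For an in-line slider-crank, x = r cosθ + √(L² − r² sin²θ), so v = −rω sinθ·[1 + r cosθ/√(L² − r² sin²θ)].
With r = 0.0404 m, L = 0.1231 m, θ = 34.1°: √(L² − r² sin²θ) = 0.121 m.
v = −0.0404·9.844·0.56064·[1 + 0.0404·0.82806/0.121] = -0.2846 m/s.
|v| = 0.2846 m/s.

0.285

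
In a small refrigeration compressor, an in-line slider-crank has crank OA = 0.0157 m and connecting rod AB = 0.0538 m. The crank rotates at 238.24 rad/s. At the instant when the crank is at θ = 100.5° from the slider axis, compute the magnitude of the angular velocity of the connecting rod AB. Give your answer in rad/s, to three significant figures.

13.2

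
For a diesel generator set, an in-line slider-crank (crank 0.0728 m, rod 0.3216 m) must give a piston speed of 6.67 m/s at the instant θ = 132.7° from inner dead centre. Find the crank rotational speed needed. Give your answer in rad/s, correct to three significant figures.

For an in-line slider-crank, |v_piston| = rω|sinθ|·[1 + r cosθ/√(L² − r² sin²θ)].
With r = 0.0728 m, L = 0.3216 m, θ = 132.7°: the bracketed kinematic factor |dx/dθ| = 0.045172 m.
ω = v/|dx/dθ| = 6.67/0.045172 = 147.66 rad/s.

148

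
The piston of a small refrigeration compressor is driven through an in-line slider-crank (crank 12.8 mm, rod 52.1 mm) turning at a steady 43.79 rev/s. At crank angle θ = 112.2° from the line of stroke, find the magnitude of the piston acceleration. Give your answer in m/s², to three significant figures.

ω = 2π·43.8 = 275.1 rad/s
x(θ) = r cosθ + √(L² − r² sin²θ); with ω constant, a = ω²·d²x/dθ².
d²x/dθ² = −r cosθ − r²(cos2θ)/√u − r⁴ sin²2θ/(4u^{3/2}),  u = L² − r² sin²θ = 0.00257396 m².
Substituting r = 0.0128 m, L = 0.0521 m, θ = 112.2°: d²x/dθ² = +0.0071185 m.
a = ω²·d²x/dθ² = (275.1)²·(+0.0071185) = +538.89 m/s²;  |a| = 538.89 m/s².

539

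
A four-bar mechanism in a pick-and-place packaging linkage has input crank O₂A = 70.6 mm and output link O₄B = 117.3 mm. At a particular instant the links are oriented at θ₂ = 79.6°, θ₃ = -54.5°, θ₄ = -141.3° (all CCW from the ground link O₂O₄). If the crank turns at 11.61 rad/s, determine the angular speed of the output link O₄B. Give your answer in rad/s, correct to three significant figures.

ω₂ = 11.61 rad/s
Differentiating the loop-closure r₂e^{iθ₂}+r₃e^{iθ₃}=r₁+r₄e^{iθ₄} gives r₂ω₂e^{iθ₂}+r₃ω₃e^{iθ₃}=r₄ω₄e^{iθ₄}.
Eliminating the other unknown: ω₄ = r₂ω₂ sin(θ₂−θ₃) / [r₄ sin(θ₄−θ₃)].
Numerator sine = +0.71813; denominator sine = -0.99844.
Result = 0.0706·11.61·(+0.71813) / (0.1173·(-0.99844)) = -5.0259 rad/s; magnitude 5.0259 rad/s.

5.03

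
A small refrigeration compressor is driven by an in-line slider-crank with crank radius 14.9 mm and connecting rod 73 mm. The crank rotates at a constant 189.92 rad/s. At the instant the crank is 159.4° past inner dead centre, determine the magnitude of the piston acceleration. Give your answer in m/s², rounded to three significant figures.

420

ω = 189.9 rad/s
x(θ) = r cosθ + √(L² − r² sin²θ); with ω constant, a = ω²·d²x/dθ².
d²x/dθ² = −r cosθ − r²(cos2θ)/√u − r⁴ sin²2θ/(4u^{3/2}),  u = L² − r² sin²θ = 0.00530152 m².
Substituting r = 0.0149 m, L = 0.073 m, θ = 159.4°: d²x/dθ² = +0.011639 m.
a = ω²·d²x/dθ² = (189.9)²·(+0.011639) = +419.82 m/s²;  |a| = 419.82 m/s².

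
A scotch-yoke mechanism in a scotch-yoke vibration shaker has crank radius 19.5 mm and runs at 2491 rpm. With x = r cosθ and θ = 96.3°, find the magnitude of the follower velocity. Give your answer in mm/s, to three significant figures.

5060

ω = 260.9 rad/s (from 2491 rpm).
x = r cosθ ⇒ ẋ = −rω sinθ.
|v| = rω|sinθ| = 0.0195·260.9·|sin 96.3°| = 5.056 m/s = 5056 mm/s.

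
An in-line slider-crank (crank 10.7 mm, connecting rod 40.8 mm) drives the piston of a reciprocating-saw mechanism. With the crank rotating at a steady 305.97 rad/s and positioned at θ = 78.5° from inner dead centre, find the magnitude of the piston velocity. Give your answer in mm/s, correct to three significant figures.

3380

ω = 306 rad/s
For an in-line slider-crank, x = r cosθ + √(L² − r² sin²θ), so v = −rω sinθ·[1 + r cosθ/√(L² − r² sin²θ)].
With r = 0.0107 m, L = 0.0408 m, θ = 78.5°: √(L² − r² sin²θ) = 0.03943 m.
v = −0.0107·306·0.97992·[1 + 0.0107·0.19937/0.03943] = -3.3817 m/s.
|v| = 3.3817 m/s = 3381.7 mm/s.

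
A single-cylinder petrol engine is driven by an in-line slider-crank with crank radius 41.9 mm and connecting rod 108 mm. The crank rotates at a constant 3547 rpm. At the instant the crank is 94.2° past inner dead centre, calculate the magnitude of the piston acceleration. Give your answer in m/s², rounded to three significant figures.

2830

ω = 2π·3547/60 = 371.4 rad/s
x(θ) = r cosθ + √(L² − r² sin²θ); with ω constant, a = ω²·d²x/dθ².
d²x/dθ² = −r cosθ − r²(cos2θ)/√u − r⁴ sin²2θ/(4u^{3/2}),  u = L² − r² sin²θ = 0.00991781 m².
Substituting r = 0.0419 m, L = 0.108 m, θ = 94.2°: d²x/dθ² = +0.020492 m.
a = ω²·d²x/dθ² = (371.4)²·(+0.020492) = +2827.2 m/s²;  |a| = 2827.2 m/s².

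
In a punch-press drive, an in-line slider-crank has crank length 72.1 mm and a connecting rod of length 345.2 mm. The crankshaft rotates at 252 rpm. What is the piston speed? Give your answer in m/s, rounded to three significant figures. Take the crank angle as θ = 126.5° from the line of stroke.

ω = 2π·252/60 = 26.39 rad/s
For an in-line slider-crank, x = r cosθ + √(L² − r² sin²θ), so v = −rω sinθ·[1 + r cosθ/√(L² − r² sin²θ)].
With r = 0.0721 m, L = 0.3452 m, θ = 126.5°: √(L² − r² sin²θ) = 0.3403 m.
v = −0.0721·26.39·0.80386·[1 + 0.0721·-0.59482/0.3403] = -1.3367 m/s.
|v| = 1.3367 m/s.

1.34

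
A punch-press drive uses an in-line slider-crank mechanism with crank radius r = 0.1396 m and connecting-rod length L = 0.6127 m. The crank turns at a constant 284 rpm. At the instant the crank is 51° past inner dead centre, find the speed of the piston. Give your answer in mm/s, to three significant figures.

ω = 2π·284/60 = 29.74 rad/s
For an in-line slider-crank, x = r cosθ + √(L² − r² sin²θ), so v = −rω sinθ·[1 + r cosθ/√(L² − r² sin²θ)].
With r = 0.1396 m, L = 0.6127 m, θ = 51°: √(L² − r² sin²θ) = 0.60302 m.
v = −0.1396·29.74·0.77715·[1 + 0.1396·0.62932/0.60302] = -3.6966 m/s.
|v| = 3.6966 m/s = 3696.6 mm/s.

3700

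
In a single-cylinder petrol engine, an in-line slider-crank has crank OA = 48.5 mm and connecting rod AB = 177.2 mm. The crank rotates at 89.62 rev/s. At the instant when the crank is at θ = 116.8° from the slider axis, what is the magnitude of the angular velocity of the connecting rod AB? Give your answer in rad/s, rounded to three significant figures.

ω = 563.1 rad/s (converted from 89.62 rev/s).
The rod makes angle φ with the slider axis where L sinφ = r sinθ; differentiating, L cosφ·φ̇ = r ω cosθ.
L cosφ = √(L² − r² sin²θ) = 0.17183 m.
|ω_rod| = r ω |cosθ| / √(L² − r² sin²θ) = 0.0485·563.1·0.45088/0.17183 = 71.661 rad/s.

71.7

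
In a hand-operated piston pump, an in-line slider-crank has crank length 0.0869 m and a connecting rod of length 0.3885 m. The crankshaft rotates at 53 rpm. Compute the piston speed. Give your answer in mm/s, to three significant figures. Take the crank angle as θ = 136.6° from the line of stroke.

277

ω = 2π·53/60 = 5.55 rad/s
For an in-line slider-crank, x = r cosθ + √(L² − r² sin²θ), so v = −rω sinθ·[1 + r cosθ/√(L² − r² sin²θ)].
With r = 0.0869 m, L = 0.3885 m, θ = 136.6°: √(L² − r² sin²θ) = 0.38388 m.
v = −0.0869·5.55·0.68709·[1 + 0.0869·-0.72657/0.38388] = -0.27688 m/s.
|v| = 0.27688 m/s = 276.88 mm/s.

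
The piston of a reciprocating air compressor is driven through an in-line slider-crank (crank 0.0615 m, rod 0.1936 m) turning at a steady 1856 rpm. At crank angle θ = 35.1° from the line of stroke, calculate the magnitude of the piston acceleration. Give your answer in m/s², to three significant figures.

2170

ω = 2π·1856/60 = 194.4 rad/s
x(θ) = r cosθ + √(L² − r² sin²θ); with ω constant, a = ω²·d²x/dθ².
d²x/dθ² = −r cosθ − r²(cos2θ)/√u − r⁴ sin²2θ/(4u^{3/2}),  u = L² − r² sin²θ = 0.0362304 m².
Substituting r = 0.0615 m, L = 0.1936 m, θ = 35.1°: d²x/dθ² = -0.057506 m.
a = ω²·d²x/dθ² = (194.4)²·(-0.057506) = -2172.3 m/s²;  |a| = 2172.3 m/s².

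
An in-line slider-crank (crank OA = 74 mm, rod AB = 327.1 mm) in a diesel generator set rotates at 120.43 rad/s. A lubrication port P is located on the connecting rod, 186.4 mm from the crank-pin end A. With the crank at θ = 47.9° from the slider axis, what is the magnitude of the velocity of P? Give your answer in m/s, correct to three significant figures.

ω = 120.4 rad/s.  Crank-pin speed |V_A| = rω = 8.9118 m/s, perpendicular to OA.
Rod angle: sinφ = −(r/L) sinθ ⇒ φ = -9.663°; ω_rod = −rω cosθ/√(L²−r²sin²θ) = -18.529 rad/s.
V_P = V_A + ω_rod × AP, with AP = 0.1864 m along the rod.
Components: V_Px = −rω sinθ − a·ω_rod·sinφ = -7.1921 m/s;  V_Py = rω cosθ + a·ω_rod·cosφ = +2.57 m/s.
|V_P| = √(V_Px² + V_Py²) = 7.6375 m/s.

7.64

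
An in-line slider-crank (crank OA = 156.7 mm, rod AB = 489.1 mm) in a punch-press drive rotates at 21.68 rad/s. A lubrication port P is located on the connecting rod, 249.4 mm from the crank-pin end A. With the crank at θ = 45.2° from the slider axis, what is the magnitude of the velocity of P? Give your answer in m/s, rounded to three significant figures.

ω = 21.68 rad/s.  Crank-pin speed |V_A| = rω = 3.3973 m/s, perpendicular to OA.
Rod angle: sinφ = −(r/L) sinθ ⇒ φ = -13.140°; ω_rod = −rω cosθ/√(L²−r²sin²θ) = -5.0259 rad/s.
V_P = V_A + ω_rod × AP, with AP = 0.2494 m along the rod.
Components: V_Px = −rω sinθ − a·ω_rod·sinφ = -2.6956 m/s;  V_Py = rω cosθ + a·ω_rod·cosφ = +1.1732 m/s.
|V_P| = √(V_Px² + V_Py²) = 2.9398 m/s.

2.94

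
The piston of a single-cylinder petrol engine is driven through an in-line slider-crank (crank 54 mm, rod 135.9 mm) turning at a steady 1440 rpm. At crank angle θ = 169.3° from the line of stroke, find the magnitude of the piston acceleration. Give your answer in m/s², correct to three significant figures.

748

ω = 2π·1440/60 = 150.8 rad/s
x(θ) = r cosθ + √(L² − r² sin²θ); with ω constant, a = ω²·d²x/dθ².
d²x/dθ² = −r cosθ − r²(cos2θ)/√u − r⁴ sin²2θ/(4u^{3/2}),  u = L² − r² sin²θ = 0.0183683 m².
Substituting r = 0.054 m, L = 0.1359 m, θ = 169.3°: d²x/dθ² = +0.032915 m.
a = ω²·d²x/dθ² = (150.8)²·(+0.032915) = +748.48 m/s²;  |a| = 748.48 m/s².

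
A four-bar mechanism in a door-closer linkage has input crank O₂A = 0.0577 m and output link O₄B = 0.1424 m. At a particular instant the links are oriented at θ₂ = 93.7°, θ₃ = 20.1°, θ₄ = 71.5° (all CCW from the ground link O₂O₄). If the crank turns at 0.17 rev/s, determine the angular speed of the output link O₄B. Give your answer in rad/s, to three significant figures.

0.531

ω₂ = 1.068 rad/s (from 0.17 rev/s).
Differentiating the loop-closure r₂e^{iθ₂}+r₃e^{iθ₃}=r₁+r₄e^{iθ₄} gives r₂ω₂e^{iθ₂}+r₃ω₃e^{iθ₃}=r₄ω₄e^{iθ₄}.
Eliminating the other unknown: ω₄ = r₂ω₂ sin(θ₂−θ₃) / [r₄ sin(θ₄−θ₃)].
Numerator sine = +0.95931; denominator sine = +0.78152.
Result = 0.0577·1.068·(+0.95931) / (0.1424·(+0.78152)) = +0.53127 rad/s; magnitude 0.53127 rad/s.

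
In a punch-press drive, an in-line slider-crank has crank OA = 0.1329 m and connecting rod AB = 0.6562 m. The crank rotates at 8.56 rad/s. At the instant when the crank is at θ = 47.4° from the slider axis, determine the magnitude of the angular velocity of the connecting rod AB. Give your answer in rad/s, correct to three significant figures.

1.19

ω = 8.56 rad/s
The rod makes angle φ with the slider axis where L sinφ = r sinθ; differentiating, L cosφ·φ̇ = r ω cosθ.
L cosφ = √(L² − r² sin²θ) = 0.64887 m.
|ω_rod| = r ω |cosθ| / √(L² − r² sin²θ) = 0.1329·8.56·0.67688/0.64887 = 1.1867 rad/s.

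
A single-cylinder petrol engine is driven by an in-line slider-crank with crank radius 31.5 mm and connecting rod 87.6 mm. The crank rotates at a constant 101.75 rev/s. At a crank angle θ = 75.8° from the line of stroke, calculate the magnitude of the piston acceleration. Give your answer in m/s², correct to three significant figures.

1150

ω = 2π·102 = 639.3 rad/s
x(θ) = r cosθ + √(L² − r² sin²θ); with ω constant, a = ω²·d²x/dθ².
d²x/dθ² = −r cosθ − r²(cos2θ)/√u − r⁴ sin²2θ/(4u^{3/2}),  u = L² − r² sin²θ = 0.00674122 m².
Substituting r = 0.0315 m, L = 0.0876 m, θ = 75.8°: d²x/dθ² = +0.0028029 m.
a = ω²·d²x/dθ² = (639.3)²·(+0.0028029) = +1145.6 m/s²;  |a| = 1145.6 m/s².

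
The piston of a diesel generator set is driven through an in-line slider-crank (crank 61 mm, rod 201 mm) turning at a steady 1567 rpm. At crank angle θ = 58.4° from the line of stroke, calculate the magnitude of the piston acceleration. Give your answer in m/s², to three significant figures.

ω = 2π·1567/60 = 164.1 rad/s
x(θ) = r cosθ + √(L² − r² sin²θ); with ω constant, a = ω²·d²x/dθ².
d²x/dθ² = −r cosθ − r²(cos2θ)/√u − r⁴ sin²2θ/(4u^{3/2}),  u = L² − r² sin²θ = 0.0377016 m².
Substituting r = 0.061 m, L = 0.201 m, θ = 58.4°: d²x/dθ² = -0.023699 m.
a = ω²·d²x/dθ² = (164.1)²·(-0.023699) = -638.16 m/s²;  |a| = 638.16 m/s².

638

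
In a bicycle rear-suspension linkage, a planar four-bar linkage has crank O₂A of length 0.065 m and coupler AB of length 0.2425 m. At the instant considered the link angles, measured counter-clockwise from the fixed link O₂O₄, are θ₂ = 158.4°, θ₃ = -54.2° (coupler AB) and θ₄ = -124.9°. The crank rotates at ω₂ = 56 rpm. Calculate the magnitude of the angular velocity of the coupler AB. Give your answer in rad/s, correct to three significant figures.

1.62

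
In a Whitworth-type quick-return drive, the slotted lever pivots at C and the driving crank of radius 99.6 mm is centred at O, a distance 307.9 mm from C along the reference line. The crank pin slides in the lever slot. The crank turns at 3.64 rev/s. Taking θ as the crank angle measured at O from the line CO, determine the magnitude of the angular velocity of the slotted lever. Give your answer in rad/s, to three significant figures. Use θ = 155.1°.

8.34

ω = 22.87 rad/s (from 3.64 rev/s).
Crank pin A relative to C: A = (d + r cosθ, r sinθ); lever angle φ = atan2(r sinθ, d + r cosθ).
Differentiating tanφ: φ̇ = rω(d cosθ + r)/(d² + r² + 2dr cosθ).
d² + r² + 2dr cosθ = |CA|² = 0.0490902 m²;  d cosθ + r = -0.17968 m.
|ω_lever| = |0.0996·22.87·-0.17968| / 0.0490902 = 8.3376 rad/s.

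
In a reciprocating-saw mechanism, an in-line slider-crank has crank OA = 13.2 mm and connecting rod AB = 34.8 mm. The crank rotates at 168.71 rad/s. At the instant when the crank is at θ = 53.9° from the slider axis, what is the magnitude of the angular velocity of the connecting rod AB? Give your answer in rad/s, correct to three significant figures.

39.6

ω = 168.7 rad/s
The rod makes angle φ with the slider axis where L sinφ = r sinθ; differentiating, L cosφ·φ̇ = r ω cosθ.
L cosφ = √(L² − r² sin²θ) = 0.033125 m.
|ω_rod| = r ω |cosθ| / √(L² − r² sin²θ) = 0.0132·168.7·0.58920/0.033125 = 39.611 rad/s.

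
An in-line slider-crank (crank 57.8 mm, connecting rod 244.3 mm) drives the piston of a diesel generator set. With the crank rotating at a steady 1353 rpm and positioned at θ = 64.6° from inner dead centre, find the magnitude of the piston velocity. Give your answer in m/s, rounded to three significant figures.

ω = 2π·1353/60 = 141.7 rad/s
For an in-line slider-crank, x = r cosθ + √(L² − r² sin²θ), so v = −rω sinθ·[1 + r cosθ/√(L² − r² sin²θ)].
With r = 0.0578 m, L = 0.2443 m, θ = 64.6°: √(L² − r² sin²θ) = 0.23866 m.
v = −0.0578·141.7·0.90334·[1 + 0.0578·0.42894/0.23866] = -8.1663 m/s.
|v| = 8.1663 m/s.

8.17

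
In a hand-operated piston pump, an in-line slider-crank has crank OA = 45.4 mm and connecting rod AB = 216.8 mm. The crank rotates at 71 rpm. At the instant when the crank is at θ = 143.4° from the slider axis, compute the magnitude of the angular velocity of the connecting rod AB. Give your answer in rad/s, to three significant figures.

1.26

ω = 7.435 rad/s (converted from 71 rpm).
The rod makes angle φ with the slider axis where L sinφ = r sinθ; differentiating, L cosφ·φ̇ = r ω cosθ.
L cosφ = √(L² − r² sin²θ) = 0.2151 m.
|ω_rod| = r ω |cosθ| / √(L² − r² sin²θ) = 0.0454·7.435·0.80282/0.2151 = 1.2598 rad/s.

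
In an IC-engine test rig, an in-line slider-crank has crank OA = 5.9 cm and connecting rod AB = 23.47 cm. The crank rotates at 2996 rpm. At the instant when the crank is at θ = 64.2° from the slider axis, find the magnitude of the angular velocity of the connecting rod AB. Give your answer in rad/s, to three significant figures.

ω = 313.7 rad/s (converted from 2996 rpm).
The rod makes angle φ with the slider axis where L sinφ = r sinθ; differentiating, L cosφ·φ̇ = r ω cosθ.
L cosφ = √(L² − r² sin²θ) = 0.22861 m.
|ω_rod| = r ω |cosθ| / √(L² − r² sin²θ) = 0.059·313.7·0.43523/0.22861 = 35.241 rad/s.

35.2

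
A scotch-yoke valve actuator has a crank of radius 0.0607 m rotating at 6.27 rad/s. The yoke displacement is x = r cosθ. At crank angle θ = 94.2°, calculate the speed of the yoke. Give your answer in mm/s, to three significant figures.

ω = 6.27 rad/s
x = r cosθ ⇒ ẋ = −rω sinθ.
|v| = rω|sinθ| = 0.0607·6.27·|sin 94.2°| = 0.37957 m/s = 379.57 mm/s.

380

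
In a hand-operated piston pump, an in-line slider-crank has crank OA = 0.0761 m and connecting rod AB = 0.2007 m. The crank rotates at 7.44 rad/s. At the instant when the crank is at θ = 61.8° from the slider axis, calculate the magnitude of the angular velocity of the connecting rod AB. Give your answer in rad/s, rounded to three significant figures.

ω = 7.44 rad/s
The rod makes angle φ with the slider axis where L sinφ = r sinθ; differentiating, L cosφ·φ̇ = r ω cosθ.
L cosφ = √(L² − r² sin²θ) = 0.18916 m.
|ω_rod| = r ω |cosθ| / √(L² − r² sin²θ) = 0.0761·7.44·0.47255/0.18916 = 1.4144 rad/s.

1.41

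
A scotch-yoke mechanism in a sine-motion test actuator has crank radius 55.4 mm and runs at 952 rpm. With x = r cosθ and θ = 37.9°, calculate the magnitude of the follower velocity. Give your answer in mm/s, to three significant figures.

3390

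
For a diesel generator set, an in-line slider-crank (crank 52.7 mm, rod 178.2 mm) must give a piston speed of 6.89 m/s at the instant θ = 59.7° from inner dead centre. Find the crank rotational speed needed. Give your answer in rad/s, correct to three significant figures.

For an in-line slider-crank, |v_piston| = rω|sinθ|·[1 + r cosθ/√(L² − r² sin²θ)].
With r = 0.0527 m, L = 0.1782 m, θ = 59.7°: the bracketed kinematic factor |dx/dθ| = 0.052523 m.
ω = v/|dx/dθ| = 6.89/0.052523 = 131.18 rad/s.

131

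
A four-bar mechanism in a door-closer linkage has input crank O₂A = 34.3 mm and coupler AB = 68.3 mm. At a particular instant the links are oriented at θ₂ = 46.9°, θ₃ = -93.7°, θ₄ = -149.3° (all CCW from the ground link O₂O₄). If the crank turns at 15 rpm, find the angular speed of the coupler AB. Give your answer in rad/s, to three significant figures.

ω₂ = 1.571 rad/s (from 15 rpm).
Differentiating the loop-closure r₂e^{iθ₂}+r₃e^{iθ₃}=r₁+r₄e^{iθ₄} gives r₂ω₂e^{iθ₂}+r₃ω₃e^{iθ₃}=r₄ω₄e^{iθ₄}.
Eliminating the other unknown: ω₃ = r₂ω₂ sin(θ₄−θ₂) / [r₃ sin(θ₃−θ₄)].
Numerator sine = +0.27899; denominator sine = +0.82511.
Result = 0.0343·1.571·(+0.27899) / (0.0683·(+0.82511)) = +0.26673 rad/s; magnitude 0.26673 rad/s.

0.267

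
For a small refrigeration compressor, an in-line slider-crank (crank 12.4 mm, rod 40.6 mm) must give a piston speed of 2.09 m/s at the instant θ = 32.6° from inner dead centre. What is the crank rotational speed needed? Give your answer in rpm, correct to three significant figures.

2370

For an in-line slider-crank, |v_piston| = rω|sinθ|·[1 + r cosθ/√(L² − r² sin²θ)].
With r = 0.0124 m, L = 0.0406 m, θ = 32.6°: the bracketed kinematic factor |dx/dθ| = 0.0084235 m.
ω = v/|dx/dθ| = 2.09/0.0084235 = 248.12 rad/s.
N = 60ω/(2π) = 2369.3 rpm.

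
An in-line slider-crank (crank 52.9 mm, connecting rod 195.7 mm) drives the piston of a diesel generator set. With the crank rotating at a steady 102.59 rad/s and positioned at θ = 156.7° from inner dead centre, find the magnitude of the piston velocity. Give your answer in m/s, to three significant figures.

ω = 102.6 rad/s
For an in-line slider-crank, x = r cosθ + √(L² − r² sin²θ), so v = −rω sinθ·[1 + r cosθ/√(L² − r² sin²θ)].
With r = 0.0529 m, L = 0.1957 m, θ = 156.7°: √(L² − r² sin²θ) = 0.19458 m.
v = −0.0529·102.6·0.39555·[1 + 0.0529·-0.91845/0.19458] = -1.6106 m/s.
|v| = 1.6106 m/s.

1.61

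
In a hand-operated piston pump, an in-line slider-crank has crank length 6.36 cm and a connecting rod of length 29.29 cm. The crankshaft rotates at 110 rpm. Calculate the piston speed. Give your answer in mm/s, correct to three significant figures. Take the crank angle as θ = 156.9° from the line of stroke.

ω = 2π·110/60 = 11.52 rad/s
For an in-line slider-crank, x = r cosθ + √(L² − r² sin²θ), so v = −rω sinθ·[1 + r cosθ/√(L² − r² sin²θ)].
With r = 0.0636 m, L = 0.2929 m, θ = 156.9°: √(L² − r² sin²θ) = 0.29184 m.
v = −0.0636·11.52·0.39234·[1 + 0.0636·-0.91982/0.29184] = -0.22982 m/s.
|v| = 0.22982 m/s = 229.82 mm/s.

230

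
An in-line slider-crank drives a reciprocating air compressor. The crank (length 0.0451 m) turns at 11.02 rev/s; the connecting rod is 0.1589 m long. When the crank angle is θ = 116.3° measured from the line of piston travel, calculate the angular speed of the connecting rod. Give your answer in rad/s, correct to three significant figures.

9.00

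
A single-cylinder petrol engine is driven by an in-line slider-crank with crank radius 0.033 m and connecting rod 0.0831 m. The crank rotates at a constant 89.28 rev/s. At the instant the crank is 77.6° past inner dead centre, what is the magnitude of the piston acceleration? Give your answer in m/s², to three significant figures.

1790

ω = 2π·89.3 = 561 rad/s
x(θ) = r cosθ + √(L² − r² sin²θ); with ω constant, a = ω²·d²x/dθ².
d²x/dθ² = −r cosθ − r²(cos2θ)/√u − r⁴ sin²2θ/(4u^{3/2}),  u = L² − r² sin²θ = 0.00586683 m².
Substituting r = 0.033 m, L = 0.0831 m, θ = 77.6°: d²x/dθ² = +0.0057041 m.
a = ω²·d²x/dθ² = (561)²·(+0.0057041) = +1795 m/s²;  |a| = 1795 m/s².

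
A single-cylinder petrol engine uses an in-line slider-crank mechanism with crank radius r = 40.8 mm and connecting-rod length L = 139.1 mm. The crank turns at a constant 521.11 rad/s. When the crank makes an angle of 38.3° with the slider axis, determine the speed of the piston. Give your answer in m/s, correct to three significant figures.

16.3

ω = 521.1 rad/s
For an in-line slider-crank, x = r cosθ + √(L² − r² sin²θ), so v = −rω sinθ·[1 + r cosθ/√(L² − r² sin²θ)].
With r = 0.0408 m, L = 0.1391 m, θ = 38.3°: √(L² − r² sin²θ) = 0.13678 m.
v = −0.0408·521.1·0.61978·[1 + 0.0408·0.78478/0.13678] = -16.262 m/s.
|v| = 16.262 m/s.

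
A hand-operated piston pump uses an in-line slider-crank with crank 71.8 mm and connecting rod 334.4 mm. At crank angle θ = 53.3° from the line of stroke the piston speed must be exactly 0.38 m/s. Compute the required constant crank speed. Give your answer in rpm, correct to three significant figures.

55.8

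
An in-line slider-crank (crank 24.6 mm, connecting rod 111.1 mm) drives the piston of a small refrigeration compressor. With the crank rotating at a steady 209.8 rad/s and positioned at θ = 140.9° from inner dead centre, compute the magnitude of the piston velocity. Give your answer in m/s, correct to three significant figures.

2.69

ω = 209.8 rad/s
For an in-line slider-crank, x = r cosθ + √(L² − r² sin²θ), so v = −rω sinθ·[1 + r cosθ/√(L² − r² sin²θ)].
With r = 0.0246 m, L = 0.1111 m, θ = 140.9°: √(L² − r² sin²θ) = 0.11001 m.
v = −0.0246·209.8·0.63068·[1 + 0.0246·-0.77605/0.11001] = -2.6901 m/s.
|v| = 2.6901 m/s.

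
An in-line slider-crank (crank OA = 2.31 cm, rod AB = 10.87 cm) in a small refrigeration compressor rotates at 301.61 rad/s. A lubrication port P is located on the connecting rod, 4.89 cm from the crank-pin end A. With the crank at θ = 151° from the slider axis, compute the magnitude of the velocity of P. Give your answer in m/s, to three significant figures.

4.56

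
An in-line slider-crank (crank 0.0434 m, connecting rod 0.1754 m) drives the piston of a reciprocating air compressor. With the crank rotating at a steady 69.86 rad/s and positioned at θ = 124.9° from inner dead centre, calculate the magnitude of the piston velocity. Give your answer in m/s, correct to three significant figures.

2.13

ω = 69.86 rad/s
For an in-line slider-crank, x = r cosθ + √(L² − r² sin²θ), so v = −rω sinθ·[1 + r cosθ/√(L² − r² sin²θ)].
With r = 0.0434 m, L = 0.1754 m, θ = 124.9°: √(L² − r² sin²θ) = 0.17175 m.
v = −0.0434·69.86·0.82015·[1 + 0.0434·-0.57215/0.17175] = -2.1271 m/s.
|v| = 2.1271 m/s.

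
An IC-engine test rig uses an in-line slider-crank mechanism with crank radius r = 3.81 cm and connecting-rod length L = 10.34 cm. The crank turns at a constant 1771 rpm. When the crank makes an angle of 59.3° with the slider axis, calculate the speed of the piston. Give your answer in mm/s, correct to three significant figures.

7280

ω = 2π·1771/60 = 185.5 rad/s
For an in-line slider-crank, x = r cosθ + √(L² − r² sin²θ), so v = −rω sinθ·[1 + r cosθ/√(L² − r² sin²θ)].
With r = 0.0381 m, L = 0.1034 m, θ = 59.3°: √(L² − r² sin²θ) = 0.098073 m.
v = −0.0381·185.5·0.85985·[1 + 0.0381·0.51054/0.098073] = -7.2807 m/s.
|v| = 7.2807 m/s = 7280.7 mm/s.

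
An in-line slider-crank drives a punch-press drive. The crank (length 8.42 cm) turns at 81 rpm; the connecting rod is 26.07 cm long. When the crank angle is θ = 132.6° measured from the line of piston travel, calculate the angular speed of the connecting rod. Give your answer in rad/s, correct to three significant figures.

1.91

ω = 8.482 rad/s (converted from 81 rpm).
The rod makes angle φ with the slider axis where L sinφ = r sinθ; differentiating, L cosφ·φ̇ = r ω cosθ.
L cosφ = √(L² − r² sin²θ) = 0.25323 m.
|ω_rod| = r ω |cosθ| / √(L² − r² sin²θ) = 0.0842·8.482·0.67688/0.25323 = 1.9091 rad/s.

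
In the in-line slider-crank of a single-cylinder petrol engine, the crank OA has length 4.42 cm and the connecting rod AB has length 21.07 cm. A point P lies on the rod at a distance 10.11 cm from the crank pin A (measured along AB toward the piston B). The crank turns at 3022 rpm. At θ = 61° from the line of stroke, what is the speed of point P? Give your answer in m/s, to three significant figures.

13.3

ω = 316.5 rad/s.  Crank-pin speed |V_A| = rω = 13.988 m/s, perpendicular to OA.
Rod angle: sinφ = −(r/L) sinθ ⇒ φ = -10.572°; ω_rod = −rω cosθ/√(L²−r²sin²θ) = -32.741 rad/s.
V_P = V_A + ω_rod × AP, with AP = 0.1011 m along the rod.
Components: V_Px = −rω sinθ − a·ω_rod·sinφ = -12.841 m/s;  V_Py = rω cosθ + a·ω_rod·cosφ = +3.5275 m/s.
|V_P| = √(V_Px² + V_Py²) = 13.317 m/s.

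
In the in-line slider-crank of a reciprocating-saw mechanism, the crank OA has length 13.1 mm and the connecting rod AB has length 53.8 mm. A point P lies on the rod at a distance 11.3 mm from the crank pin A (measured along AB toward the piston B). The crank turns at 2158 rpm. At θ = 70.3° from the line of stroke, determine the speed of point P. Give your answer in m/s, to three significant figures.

2.94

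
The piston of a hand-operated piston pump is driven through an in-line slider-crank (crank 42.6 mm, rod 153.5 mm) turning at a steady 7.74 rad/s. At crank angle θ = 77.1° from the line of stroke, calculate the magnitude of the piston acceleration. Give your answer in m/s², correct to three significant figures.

0.0897

ω = 7.74 rad/s
x(θ) = r cosθ + √(L² − r² sin²θ); with ω constant, a = ω²·d²x/dθ².
d²x/dθ² = −r cosθ − r²(cos2θ)/√u − r⁴ sin²2θ/(4u^{3/2}),  u = L² − r² sin²θ = 0.0218379 m².
Substituting r = 0.0426 m, L = 0.1535 m, θ = 77.1°: d²x/dθ² = +0.0014975 m.
a = ω²·d²x/dθ² = (7.74)²·(+0.0014975) = +0.089712 m/s²;  |a| = 0.089712 m/s².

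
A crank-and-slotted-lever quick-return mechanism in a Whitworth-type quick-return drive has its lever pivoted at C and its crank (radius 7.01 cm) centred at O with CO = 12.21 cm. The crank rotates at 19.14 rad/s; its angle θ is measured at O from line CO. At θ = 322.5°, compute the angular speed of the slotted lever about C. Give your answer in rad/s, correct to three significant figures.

6.71

ω = 19.14 rad/s
Crank pin A relative to C: A = (d + r cosθ, r sinθ); lever angle φ = atan2(r sinθ, d + r cosθ).
Differentiating tanφ: φ̇ = rω(d cosθ + r)/(d² + r² + 2dr cosθ).
d² + r² + 2dr cosθ = |CA|² = 0.0334034 m²;  d cosθ + r = +0.16697 m.
|ω_lever| = |0.0701·19.14·+0.16697| / 0.0334034 = 6.7066 rad/s.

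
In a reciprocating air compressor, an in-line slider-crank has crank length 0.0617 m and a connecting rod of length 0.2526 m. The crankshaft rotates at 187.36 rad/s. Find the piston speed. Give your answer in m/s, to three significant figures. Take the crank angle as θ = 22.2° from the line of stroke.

5.36

ω = 187.4 rad/s
For an in-line slider-crank, x = r cosθ + √(L² − r² sin²θ), so v = −rω sinθ·[1 + r cosθ/√(L² − r² sin²θ)].
With r = 0.0617 m, L = 0.2526 m, θ = 22.2°: √(L² − r² sin²θ) = 0.25152 m.
v = −0.0617·187.4·0.37784·[1 + 0.0617·0.92587/0.25152] = -5.3599 m/s.
|v| = 5.3599 m/s.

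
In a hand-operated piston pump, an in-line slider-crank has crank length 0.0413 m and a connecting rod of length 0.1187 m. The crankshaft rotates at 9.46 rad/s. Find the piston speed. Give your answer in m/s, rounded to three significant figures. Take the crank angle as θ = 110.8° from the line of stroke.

0.318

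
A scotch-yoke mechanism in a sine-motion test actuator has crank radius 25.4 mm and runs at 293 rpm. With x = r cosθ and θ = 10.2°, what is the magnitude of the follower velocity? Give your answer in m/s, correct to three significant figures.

0.138

ω = 30.68 rad/s (from 293 rpm).
x = r cosθ ⇒ ẋ = −rω sinθ.
|v| = rω|sinθ| = 0.0254·30.68·|sin 10.2°| = 0.13801 m/s.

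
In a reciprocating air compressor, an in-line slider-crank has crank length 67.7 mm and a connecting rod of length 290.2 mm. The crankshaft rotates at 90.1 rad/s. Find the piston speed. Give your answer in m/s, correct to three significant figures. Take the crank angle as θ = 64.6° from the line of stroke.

ω = 90.1 rad/s
For an in-line slider-crank, x = r cosθ + √(L² − r² sin²θ), so v = −rω sinθ·[1 + r cosθ/√(L² − r² sin²θ)].
With r = 0.0677 m, L = 0.2902 m, θ = 64.6°: √(L² − r² sin²θ) = 0.28368 m.
v = −0.0677·90.1·0.90334·[1 + 0.0677·0.42894/0.28368] = -6.0742 m/s.
|v| = 6.0742 m/s.

6.07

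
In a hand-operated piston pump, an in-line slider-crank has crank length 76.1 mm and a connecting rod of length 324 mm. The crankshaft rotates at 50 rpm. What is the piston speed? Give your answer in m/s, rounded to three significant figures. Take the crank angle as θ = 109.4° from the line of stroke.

ω = 2π·50/60 = 5.236 rad/s
For an in-line slider-crank, x = r cosθ + √(L² − r² sin²θ), so v = −rω sinθ·[1 + r cosθ/√(L² − r² sin²θ)].
With r = 0.0761 m, L = 0.324 m, θ = 109.4°: √(L² − r² sin²θ) = 0.31595 m.
v = −0.0761·5.236·0.94322·[1 + 0.0761·-0.33216/0.31595] = -0.34577 m/s.
|v| = 0.34577 m/s.

0.346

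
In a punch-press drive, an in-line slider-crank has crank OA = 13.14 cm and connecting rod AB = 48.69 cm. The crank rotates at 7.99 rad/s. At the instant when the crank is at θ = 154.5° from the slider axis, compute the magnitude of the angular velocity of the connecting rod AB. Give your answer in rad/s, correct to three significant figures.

ω = 7.99 rad/s
The rod makes angle φ with the slider axis where L sinφ = r sinθ; differentiating, L cosφ·φ̇ = r ω cosθ.
L cosφ = √(L² − r² sin²θ) = 0.4836 m.
|ω_rod| = r ω |cosθ| / √(L² − r² sin²θ) = 0.1314·7.99·0.90259/0.4836 = 1.9595 rad/s.

1.96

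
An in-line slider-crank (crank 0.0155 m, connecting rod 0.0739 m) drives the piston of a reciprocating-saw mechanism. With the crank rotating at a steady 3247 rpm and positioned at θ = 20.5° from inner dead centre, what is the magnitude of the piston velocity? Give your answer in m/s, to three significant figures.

2.21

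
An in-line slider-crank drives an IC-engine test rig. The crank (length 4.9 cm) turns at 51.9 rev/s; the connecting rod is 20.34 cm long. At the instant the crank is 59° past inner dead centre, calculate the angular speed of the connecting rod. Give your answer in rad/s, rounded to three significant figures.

41.4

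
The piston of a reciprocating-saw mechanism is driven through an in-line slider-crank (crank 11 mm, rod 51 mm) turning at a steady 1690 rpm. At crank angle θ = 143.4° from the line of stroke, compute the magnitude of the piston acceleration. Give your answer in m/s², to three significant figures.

ω = 2π·1690/60 = 177 rad/s
x(θ) = r cosθ + √(L² − r² sin²θ); with ω constant, a = ω²·d²x/dθ².
d²x/dθ² = −r cosθ − r²(cos2θ)/√u − r⁴ sin²2θ/(4u^{3/2}),  u = L² − r² sin²θ = 0.00255799 m².
Substituting r = 0.011 m, L = 0.051 m, θ = 143.4°: d²x/dθ² = +0.0081136 m.
a = ω²·d²x/dθ² = (177)²·(+0.0081136) = +254.12 m/s²;  |a| = 254.12 m/s².

254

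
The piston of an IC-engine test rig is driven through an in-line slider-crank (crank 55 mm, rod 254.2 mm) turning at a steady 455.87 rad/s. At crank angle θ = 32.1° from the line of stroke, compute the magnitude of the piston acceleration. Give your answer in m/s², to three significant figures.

10800

ω = 455.9 rad/s
x(θ) = r cosθ + √(L² − r² sin²θ); with ω constant, a = ω²·d²x/dθ².
d²x/dθ² = −r cosθ − r²(cos2θ)/√u − r⁴ sin²2θ/(4u^{3/2}),  u = L² − r² sin²θ = 0.0637634 m².
Substituting r = 0.055 m, L = 0.2542 m, θ = 32.1°: d²x/dθ² = -0.051921 m.
a = ω²·d²x/dθ² = (455.9)²·(-0.051921) = -10790 m/s²;  |a| = 10790 m/s².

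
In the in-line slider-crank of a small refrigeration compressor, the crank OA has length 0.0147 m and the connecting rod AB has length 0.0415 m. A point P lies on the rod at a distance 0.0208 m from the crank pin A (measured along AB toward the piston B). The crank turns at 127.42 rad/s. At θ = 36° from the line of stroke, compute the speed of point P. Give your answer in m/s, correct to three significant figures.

1.47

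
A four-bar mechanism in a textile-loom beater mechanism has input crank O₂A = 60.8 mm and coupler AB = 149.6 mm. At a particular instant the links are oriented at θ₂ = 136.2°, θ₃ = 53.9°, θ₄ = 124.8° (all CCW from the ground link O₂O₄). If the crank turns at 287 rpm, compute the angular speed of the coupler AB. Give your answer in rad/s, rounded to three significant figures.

2.55

ω₂ = 30.05 rad/s (from 287 rpm).
Differentiating the loop-closure r₂e^{iθ₂}+r₃e^{iθ₃}=r₁+r₄e^{iθ₄} gives r₂ω₂e^{iθ₂}+r₃ω₃e^{iθ₃}=r₄ω₄e^{iθ₄}.
Eliminating the other unknown: ω₃ = r₂ω₂ sin(θ₄−θ₂) / [r₃ sin(θ₃−θ₄)].
Numerator sine = -0.19766; denominator sine = -0.94495.
Result = 0.0608·30.05·(-0.19766) / (0.1496·(-0.94495)) = +2.555 rad/s; magnitude 2.555 rad/s.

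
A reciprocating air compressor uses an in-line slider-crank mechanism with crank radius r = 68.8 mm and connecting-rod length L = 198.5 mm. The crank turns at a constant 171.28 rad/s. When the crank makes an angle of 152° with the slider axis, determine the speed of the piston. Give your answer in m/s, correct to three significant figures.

ω = 171.3 rad/s
For an in-line slider-crank, x = r cosθ + √(L² − r² sin²θ), so v = −rω sinθ·[1 + r cosθ/√(L² − r² sin²θ)].
With r = 0.0688 m, L = 0.1985 m, θ = 152°: √(L² − r² sin²θ) = 0.19585 m.
v = −0.0688·171.3·0.46947·[1 + 0.0688·-0.88295/0.19585] = -3.8164 m/s.
|v| = 3.8164 m/s.

3.82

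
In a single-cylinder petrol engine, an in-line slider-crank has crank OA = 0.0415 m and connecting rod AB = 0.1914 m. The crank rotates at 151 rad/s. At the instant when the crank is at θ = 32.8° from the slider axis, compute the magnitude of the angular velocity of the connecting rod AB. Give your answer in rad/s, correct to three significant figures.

27.7

ω = 151 rad/s
The rod makes angle φ with the slider axis where L sinφ = r sinθ; differentiating, L cosφ·φ̇ = r ω cosθ.
L cosφ = √(L² − r² sin²θ) = 0.19008 m.
|ω_rod| = r ω |cosθ| / √(L² − r² sin²θ) = 0.0415·151·0.84057/0.19008 = 27.712 rad/s.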